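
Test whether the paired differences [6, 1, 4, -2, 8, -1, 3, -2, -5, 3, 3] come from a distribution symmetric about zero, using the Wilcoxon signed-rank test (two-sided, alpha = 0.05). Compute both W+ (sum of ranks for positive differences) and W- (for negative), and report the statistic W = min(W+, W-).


Step 1: Drop any zero differences (none here) and take |d_i|.
|d| = [6, 1, 4, 2, 8, 1, 3, 2, 5, 3, 3]
Step 2: Midrank |d_i| (ties get averaged ranks).
ranks: |6|->10, |1|->1.5, |4|->8, |2|->3.5, |8|->11, |1|->1.5, |3|->6, |2|->3.5, |5|->9, |3|->6, |3|->6
Step 3: Attach original signs; sum ranks with positive sign and with negative sign.
W+ = 10 + 1.5 + 8 + 11 + 6 + 6 + 6 = 48.5
W- = 3.5 + 1.5 + 3.5 + 9 = 17.5
(Check: W+ + W- = 66 should equal n(n+1)/2 = 66.)
Step 4: Test statistic W = min(W+, W-) = 17.5.
Step 5: Ties in |d|, so use the tie-corrected normal approximation.
        E[W] = n(n+1)/4 = 11*12/4 = 33.
        Tie groups: |d|=1 (t=2), |d|=2 (t=2), |d|=3 (t=3); sum(t^3 - t) = 36.
        Var[W] = n(n+1)(2n+1)/24 - sum(t^3-t)/48 = 3036/24 - 36/48 = 125.75.
        z = (W - E[W]) / sqrt(Var[W]) = (17.5 - 33) / 11.2138 = -1.3822.
        Two-sided p = 2*Phi(z) = 0.166904.
Step 6: alpha = 0.05. fail to reject H0.

W+ = 48.5, W- = 17.5, W = min = 17.5, p = 0.166904, fail to reject H0.


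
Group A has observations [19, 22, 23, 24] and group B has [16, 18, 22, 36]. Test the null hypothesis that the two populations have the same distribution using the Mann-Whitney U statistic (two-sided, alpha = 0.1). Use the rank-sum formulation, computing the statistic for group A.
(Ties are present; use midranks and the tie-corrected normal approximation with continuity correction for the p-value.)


Step 1: Combine and sort all 8 observations; assign midranks.
sorted (value, group): (16,Y), (18,Y), (19,X), (22,X), (22,Y), (23,X), (24,X), (36,Y)
ranks: 16->1, 18->2, 19->3, 22->4.5, 22->4.5, 23->6, 24->7, 36->8
Step 2: Rank sum for X: R1 = 3 + 4.5 + 6 + 7 = 20.5.
Step 3: U_X = R1 - n1(n1+1)/2 = 20.5 - 4*5/2 = 20.5 - 10 = 10.5.
       U_Y = n1*n2 - U_X = 16 - 10.5 = 5.5.
Step 4: Ties are present, so use the tie-corrected normal approximation (with continuity correction) for the p-value.
Step 5: p-value = 0.561363; compare to alpha = 0.1. fail to reject H0.

U_X = 10.5, p = 0.561363, fail to reject H0 at alpha = 0.1.


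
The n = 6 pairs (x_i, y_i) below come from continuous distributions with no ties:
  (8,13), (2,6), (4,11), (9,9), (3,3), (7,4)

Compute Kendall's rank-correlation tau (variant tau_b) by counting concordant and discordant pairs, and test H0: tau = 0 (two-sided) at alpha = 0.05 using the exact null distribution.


Step 1: Enumerate the 15 unordered pairs (i,j) with i<j and classify each by sign(x_j-x_i) * sign(y_j-y_i).
  (1,2):dx=-6,dy=-7->C; (1,3):dx=-4,dy=-2->C; (1,4):dx=+1,dy=-4->D; (1,5):dx=-5,dy=-10->C
  (1,6):dx=-1,dy=-9->C; (2,3):dx=+2,dy=+5->C; (2,4):dx=+7,dy=+3->C; (2,5):dx=+1,dy=-3->D
  (2,6):dx=+5,dy=-2->D; (3,4):dx=+5,dy=-2->D; (3,5):dx=-1,dy=-8->C; (3,6):dx=+3,dy=-7->D
  (4,5):dx=-6,dy=-6->C; (4,6):dx=-2,dy=-5->C; (5,6):dx=+4,dy=+1->C
Step 2: C = 10, D = 5, total pairs = 15.
Step 3: tau = (C - D)/(n(n-1)/2) = (10 - 5)/15 = 0.333333.
Step 4: Exact two-sided p-value (enumerate n! = 720 permutations of y under H0): p = 0.469444.
Step 5: alpha = 0.05. fail to reject H0.

tau_b = 0.3333 (C=10, D=5), p = 0.469444, fail to reject H0.


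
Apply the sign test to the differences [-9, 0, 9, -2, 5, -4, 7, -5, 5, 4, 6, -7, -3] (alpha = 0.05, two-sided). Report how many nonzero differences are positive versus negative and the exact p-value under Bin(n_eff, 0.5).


Step 1: Discard zero differences. Original n = 13; n_eff = number of nonzero differences = 12.
Nonzero differences (with sign): -9, +9, -2, +5, -4, +7, -5, +5, +4, +6, -7, -3
Step 2: Count signs: positive = 6, negative = 6.
Step 3: Under H0: P(positive) = 0.5, so the number of positives S ~ Bin(12, 0.5).
Step 4: Two-sided exact p-value = sum of Bin(12,0.5) probabilities at or below the observed probability = 1.000000.
Step 5: alpha = 0.05. fail to reject H0.

n_eff = 12, pos = 6, neg = 6, p = 1.000000, fail to reject H0.


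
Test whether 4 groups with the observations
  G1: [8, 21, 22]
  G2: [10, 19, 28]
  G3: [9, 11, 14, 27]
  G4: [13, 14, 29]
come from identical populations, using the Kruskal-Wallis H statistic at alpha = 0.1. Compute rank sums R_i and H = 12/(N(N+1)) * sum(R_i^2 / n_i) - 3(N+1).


Step 1: Combine all N = 13 observations and assign midranks.
sorted (value, group, rank): (8,G1,1), (9,G3,2), (10,G2,3), (11,G3,4), (13,G4,5), (14,G3,6.5), (14,G4,6.5), (19,G2,8), (21,G1,9), (22,G1,10), (27,G3,11), (28,G2,12), (29,G4,13)
Step 2: Sum ranks within each group.
R_1 = 20 (n_1 = 3)
R_2 = 23 (n_2 = 3)
R_3 = 23.5 (n_3 = 4)
R_4 = 24.5 (n_4 = 3)
Step 3: H = 12/(N(N+1)) * sum(R_i^2/n_i) - 3(N+1)
     = 12/(13*14) * (20^2/3 + 23^2/3 + 23.5^2/4 + 24.5^2/3) - 3*14
     = 0.065934 * 647.812 - 42
     = 0.712912.
Step 4: Ties present; correction factor C = 1 - 6/(13^3 - 13) = 0.997253. Corrected H = 0.712912 / 0.997253 = 0.714876.
Step 5: Under H0, H ~ chi^2(3); p-value = 0.869700.
Step 6: alpha = 0.1. fail to reject H0.

H = 0.7149, df = 3, p = 0.869700, fail to reject H0.


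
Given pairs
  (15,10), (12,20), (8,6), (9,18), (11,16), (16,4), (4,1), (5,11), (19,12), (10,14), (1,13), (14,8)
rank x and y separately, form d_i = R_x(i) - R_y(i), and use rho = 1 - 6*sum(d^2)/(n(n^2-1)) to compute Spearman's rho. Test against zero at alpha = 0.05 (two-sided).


Step 1: Rank x and y separately (midranks; no ties here).
rank(x): 15->10, 12->8, 8->4, 9->5, 11->7, 16->11, 4->2, 5->3, 19->12, 10->6, 1->1, 14->9
rank(y): 10->5, 20->12, 6->3, 18->11, 16->10, 4->2, 1->1, 11->6, 12->7, 14->9, 13->8, 8->4
Step 2: d_i = R_x(i) - R_y(i); compute d_i^2.
  (10-5)^2=25, (8-12)^2=16, (4-3)^2=1, (5-11)^2=36, (7-10)^2=9, (11-2)^2=81, (2-1)^2=1, (3-6)^2=9, (12-7)^2=25, (6-9)^2=9, (1-8)^2=49, (9-4)^2=25
sum(d^2) = 286.
Step 3: rho = 1 - 6*286 / (12*(12^2 - 1)) = 1 - 1716/1716 = 0.000000.
Step 4: Under H0, t = rho * sqrt((n-2)/(1-rho^2)) = 0.0000 ~ t(10).
Step 5: Two-sided p-value from the t-distribution with 10 df = 1.000000.
Step 6: alpha = 0.05. fail to reject H0.

rho = 0.0000, p = 1.000000, fail to reject H0 at alpha = 0.05.


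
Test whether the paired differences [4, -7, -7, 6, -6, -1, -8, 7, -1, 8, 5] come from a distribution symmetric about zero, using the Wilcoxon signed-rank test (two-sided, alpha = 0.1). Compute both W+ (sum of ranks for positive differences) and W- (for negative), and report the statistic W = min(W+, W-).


Step 1: Drop any zero differences (none here) and take |d_i|.
|d| = [4, 7, 7, 6, 6, 1, 8, 7, 1, 8, 5]
Step 2: Midrank |d_i| (ties get averaged ranks).
ranks: |4|->3, |7|->8, |7|->8, |6|->5.5, |6|->5.5, |1|->1.5, |8|->10.5, |7|->8, |1|->1.5, |8|->10.5, |5|->4
Step 3: Attach original signs; sum ranks with positive sign and with negative sign.
W+ = 3 + 5.5 + 8 + 10.5 + 4 = 31
W- = 8 + 8 + 5.5 + 1.5 + 10.5 + 1.5 = 35
(Check: W+ + W- = 66 should equal n(n+1)/2 = 66.)
Step 4: Test statistic W = min(W+, W-) = 31.
Step 5: Ties in |d|, so use the tie-corrected normal approximation.
        E[W] = n(n+1)/4 = 11*12/4 = 33.
        Tie groups: |d|=1 (t=2), |d|=6 (t=2), |d|=7 (t=3), |d|=8 (t=2); sum(t^3 - t) = 42.
        Var[W] = n(n+1)(2n+1)/24 - sum(t^3-t)/48 = 3036/24 - 42/48 = 125.625.
        z = (W - E[W]) / sqrt(Var[W]) = (31 - 33) / 11.2083 = -0.1784.
        Two-sided p = 2*Phi(z) = 0.858378.
Step 6: alpha = 0.1. fail to reject H0.

W+ = 31, W- = 35, W = min = 31, p = 0.858378, fail to reject H0.


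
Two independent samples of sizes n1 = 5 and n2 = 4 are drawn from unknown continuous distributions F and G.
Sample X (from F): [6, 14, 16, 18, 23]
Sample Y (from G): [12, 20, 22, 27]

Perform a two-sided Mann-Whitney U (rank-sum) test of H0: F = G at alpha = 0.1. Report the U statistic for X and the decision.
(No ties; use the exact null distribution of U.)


Step 1: Combine and sort all 9 observations; assign midranks.
sorted (value, group): (6,X), (12,Y), (14,X), (16,X), (18,X), (20,Y), (22,Y), (23,X), (27,Y)
ranks: 6->1, 12->2, 14->3, 16->4, 18->5, 20->6, 22->7, 23->8, 27->9
Step 2: Rank sum for X: R1 = 1 + 3 + 4 + 5 + 8 = 21.
Step 3: U_X = R1 - n1(n1+1)/2 = 21 - 5*6/2 = 21 - 15 = 6.
       U_Y = n1*n2 - U_X = 20 - 6 = 14.
Step 4: No ties, so the exact null distribution of U (based on enumerating the C(9,5) = 126 equally likely rank assignments) gives the two-sided p-value.
Step 5: p-value = 0.412698; compare to alpha = 0.1. fail to reject H0.

U_X = 6, p = 0.412698, fail to reject H0 at alpha = 0.1.


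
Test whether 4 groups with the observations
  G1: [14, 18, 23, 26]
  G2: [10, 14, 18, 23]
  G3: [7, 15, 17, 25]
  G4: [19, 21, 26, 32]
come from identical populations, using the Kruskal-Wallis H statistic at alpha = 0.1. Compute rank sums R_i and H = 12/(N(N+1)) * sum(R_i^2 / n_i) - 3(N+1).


Step 1: Combine all N = 16 observations and assign midranks.
sorted (value, group, rank): (7,G3,1), (10,G2,2), (14,G1,3.5), (14,G2,3.5), (15,G3,5), (17,G3,6), (18,G1,7.5), (18,G2,7.5), (19,G4,9), (21,G4,10), (23,G1,11.5), (23,G2,11.5), (25,G3,13), (26,G1,14.5), (26,G4,14.5), (32,G4,16)
Step 2: Sum ranks within each group.
R_1 = 37 (n_1 = 4)
R_2 = 24.5 (n_2 = 4)
R_3 = 25 (n_3 = 4)
R_4 = 49.5 (n_4 = 4)
Step 3: H = 12/(N(N+1)) * sum(R_i^2/n_i) - 3(N+1)
     = 12/(16*17) * (37^2/4 + 24.5^2/4 + 25^2/4 + 49.5^2/4) - 3*17
     = 0.044118 * 1261.12 - 51
     = 4.637868.
Step 4: Ties present; correction factor C = 1 - 24/(16^3 - 16) = 0.994118. Corrected H = 4.637868 / 0.994118 = 4.665311.
Step 5: Under H0, H ~ chi^2(3); p-value = 0.198010.
Step 6: alpha = 0.1. fail to reject H0.

H = 4.6653, df = 3, p = 0.198010, fail to reject H0.


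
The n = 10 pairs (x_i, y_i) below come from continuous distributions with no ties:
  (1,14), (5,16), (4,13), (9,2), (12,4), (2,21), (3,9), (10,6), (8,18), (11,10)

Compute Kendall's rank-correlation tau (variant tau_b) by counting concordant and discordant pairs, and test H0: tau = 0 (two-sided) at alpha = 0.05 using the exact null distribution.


Step 1: Enumerate the 45 unordered pairs (i,j) with i<j and classify each by sign(x_j-x_i) * sign(y_j-y_i).
  (1,2):dx=+4,dy=+2->C; (1,3):dx=+3,dy=-1->D; (1,4):dx=+8,dy=-12->D; (1,5):dx=+11,dy=-10->D
  (1,6):dx=+1,dy=+7->C; (1,7):dx=+2,dy=-5->D; (1,8):dx=+9,dy=-8->D; (1,9):dx=+7,dy=+4->C
  (1,10):dx=+10,dy=-4->D; (2,3):dx=-1,dy=-3->C; (2,4):dx=+4,dy=-14->D; (2,5):dx=+7,dy=-12->D
  (2,6):dx=-3,dy=+5->D; (2,7):dx=-2,dy=-7->C; (2,8):dx=+5,dy=-10->D; (2,9):dx=+3,dy=+2->C
  (2,10):dx=+6,dy=-6->D; (3,4):dx=+5,dy=-11->D; (3,5):dx=+8,dy=-9->D; (3,6):dx=-2,dy=+8->D
  (3,7):dx=-1,dy=-4->C; (3,8):dx=+6,dy=-7->D; (3,9):dx=+4,dy=+5->C; (3,10):dx=+7,dy=-3->D
  (4,5):dx=+3,dy=+2->C; (4,6):dx=-7,dy=+19->D; (4,7):dx=-6,dy=+7->D; (4,8):dx=+1,dy=+4->C
  (4,9):dx=-1,dy=+16->D; (4,10):dx=+2,dy=+8->C; (5,6):dx=-10,dy=+17->D; (5,7):dx=-9,dy=+5->D
  (5,8):dx=-2,dy=+2->D; (5,9):dx=-4,dy=+14->D; (5,10):dx=-1,dy=+6->D; (6,7):dx=+1,dy=-12->D
  (6,8):dx=+8,dy=-15->D; (6,9):dx=+6,dy=-3->D; (6,10):dx=+9,dy=-11->D; (7,8):dx=+7,dy=-3->D
  (7,9):dx=+5,dy=+9->C; (7,10):dx=+8,dy=+1->C; (8,9):dx=-2,dy=+12->D; (8,10):dx=+1,dy=+4->C
  (9,10):dx=+3,dy=-8->D
Step 2: C = 14, D = 31, total pairs = 45.
Step 3: tau = (C - D)/(n(n-1)/2) = (14 - 31)/45 = -0.377778.
Step 4: Exact two-sided p-value (enumerate n! = 3628800 permutations of y under H0): p = 0.155742.
Step 5: alpha = 0.05. fail to reject H0.

tau_b = -0.3778 (C=14, D=31), p = 0.155742, fail to reject H0.


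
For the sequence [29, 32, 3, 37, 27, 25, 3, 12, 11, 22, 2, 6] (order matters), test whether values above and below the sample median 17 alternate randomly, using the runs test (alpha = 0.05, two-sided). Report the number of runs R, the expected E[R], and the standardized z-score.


Step 1: Compute median = 17; label A = above, B = below.
Labels in order: AABAAABBBABB  (n_A = 6, n_B = 6)
Step 2: Count runs R = 6.
Step 3: Under H0 (random ordering), E[R] = 2*n_A*n_B/(n_A+n_B) + 1 = 2*6*6/12 + 1 = 7.0000.
        Var[R] = 2*n_A*n_B*(2*n_A*n_B - n_A - n_B) / ((n_A+n_B)^2 * (n_A+n_B-1)) = 4320/1584 = 2.7273.
        SD[R] = 1.6514.
Step 4: Continuity-corrected z = (R + 0.5 - E[R]) / SD[R] = (6 + 0.5 - 7.0000) / 1.6514 = -0.3028.
Step 5: Two-sided p-value via normal approximation = 2*(1 - Phi(|z|)) = 0.762069.
Step 6: alpha = 0.05. fail to reject H0.

R = 6, z = -0.3028, p = 0.762069, fail to reject H0.


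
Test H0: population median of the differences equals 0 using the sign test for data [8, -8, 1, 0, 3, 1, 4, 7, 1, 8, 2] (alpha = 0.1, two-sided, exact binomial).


Step 1: Discard zero differences. Original n = 11; n_eff = number of nonzero differences = 10.
Nonzero differences (with sign): +8, -8, +1, +3, +1, +4, +7, +1, +8, +2
Step 2: Count signs: positive = 9, negative = 1.
Step 3: Under H0: P(positive) = 0.5, so the number of positives S ~ Bin(10, 0.5).
Step 4: Two-sided exact p-value = sum of Bin(10,0.5) probabilities at or below the observed probability = 0.021484.
Step 5: alpha = 0.1. reject H0.

n_eff = 10, pos = 9, neg = 1, p = 0.021484, reject H0.


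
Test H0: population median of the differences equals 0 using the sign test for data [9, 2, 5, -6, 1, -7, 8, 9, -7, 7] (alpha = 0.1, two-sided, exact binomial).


Step 1: Discard zero differences. Original n = 10; n_eff = number of nonzero differences = 10.
Nonzero differences (with sign): +9, +2, +5, -6, +1, -7, +8, +9, -7, +7
Step 2: Count signs: positive = 7, negative = 3.
Step 3: Under H0: P(positive) = 0.5, so the number of positives S ~ Bin(10, 0.5).
Step 4: Two-sided exact p-value = sum of Bin(10,0.5) probabilities at or below the observed probability = 0.343750.
Step 5: alpha = 0.1. fail to reject H0.

n_eff = 10, pos = 7, neg = 3, p = 0.343750, fail to reject H0.


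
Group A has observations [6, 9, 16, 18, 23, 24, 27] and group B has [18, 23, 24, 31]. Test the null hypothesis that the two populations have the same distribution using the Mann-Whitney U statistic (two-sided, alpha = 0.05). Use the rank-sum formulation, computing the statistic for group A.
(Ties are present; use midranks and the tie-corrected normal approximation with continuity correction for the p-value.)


Step 1: Combine and sort all 11 observations; assign midranks.
sorted (value, group): (6,X), (9,X), (16,X), (18,X), (18,Y), (23,X), (23,Y), (24,X), (24,Y), (27,X), (31,Y)
ranks: 6->1, 9->2, 16->3, 18->4.5, 18->4.5, 23->6.5, 23->6.5, 24->8.5, 24->8.5, 27->10, 31->11
Step 2: Rank sum for X: R1 = 1 + 2 + 3 + 4.5 + 6.5 + 8.5 + 10 = 35.5.
Step 3: U_X = R1 - n1(n1+1)/2 = 35.5 - 7*8/2 = 35.5 - 28 = 7.5.
       U_Y = n1*n2 - U_X = 28 - 7.5 = 20.5.
Step 4: Ties are present, so use the tie-corrected normal approximation (with continuity correction) for the p-value.
Step 5: p-value = 0.253577; compare to alpha = 0.05. fail to reject H0.

U_X = 7.5, p = 0.253577, fail to reject H0 at alpha = 0.05.


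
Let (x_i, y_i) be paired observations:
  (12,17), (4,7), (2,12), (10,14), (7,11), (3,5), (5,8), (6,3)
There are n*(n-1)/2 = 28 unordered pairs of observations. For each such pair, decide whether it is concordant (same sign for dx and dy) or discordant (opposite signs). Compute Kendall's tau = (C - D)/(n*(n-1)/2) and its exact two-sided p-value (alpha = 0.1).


Step 1: Enumerate the 28 unordered pairs (i,j) with i<j and classify each by sign(x_j-x_i) * sign(y_j-y_i).
  (1,2):dx=-8,dy=-10->C; (1,3):dx=-10,dy=-5->C; (1,4):dx=-2,dy=-3->C; (1,5):dx=-5,dy=-6->C
  (1,6):dx=-9,dy=-12->C; (1,7):dx=-7,dy=-9->C; (1,8):dx=-6,dy=-14->C; (2,3):dx=-2,dy=+5->D
  (2,4):dx=+6,dy=+7->C; (2,5):dx=+3,dy=+4->C; (2,6):dx=-1,dy=-2->C; (2,7):dx=+1,dy=+1->C
  (2,8):dx=+2,dy=-4->D; (3,4):dx=+8,dy=+2->C; (3,5):dx=+5,dy=-1->D; (3,6):dx=+1,dy=-7->D
  (3,7):dx=+3,dy=-4->D; (3,8):dx=+4,dy=-9->D; (4,5):dx=-3,dy=-3->C; (4,6):dx=-7,dy=-9->C
  (4,7):dx=-5,dy=-6->C; (4,8):dx=-4,dy=-11->C; (5,6):dx=-4,dy=-6->C; (5,7):dx=-2,dy=-3->C
  (5,8):dx=-1,dy=-8->C; (6,7):dx=+2,dy=+3->C; (6,8):dx=+3,dy=-2->D; (7,8):dx=+1,dy=-5->D
Step 2: C = 20, D = 8, total pairs = 28.
Step 3: tau = (C - D)/(n(n-1)/2) = (20 - 8)/28 = 0.428571.
Step 4: Exact two-sided p-value (enumerate n! = 40320 permutations of y under H0): p = 0.178869.
Step 5: alpha = 0.1. fail to reject H0.

tau_b = 0.4286 (C=20, D=8), p = 0.178869, fail to reject H0.


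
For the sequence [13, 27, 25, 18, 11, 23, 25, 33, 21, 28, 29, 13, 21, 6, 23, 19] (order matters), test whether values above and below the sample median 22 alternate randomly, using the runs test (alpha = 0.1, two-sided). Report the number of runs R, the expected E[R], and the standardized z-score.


Step 1: Compute median = 22; label A = above, B = below.
Labels in order: BAABBAAABAABBBAB  (n_A = 8, n_B = 8)
Step 2: Count runs R = 9.
Step 3: Under H0 (random ordering), E[R] = 2*n_A*n_B/(n_A+n_B) + 1 = 2*8*8/16 + 1 = 9.0000.
        Var[R] = 2*n_A*n_B*(2*n_A*n_B - n_A - n_B) / ((n_A+n_B)^2 * (n_A+n_B-1)) = 14336/3840 = 3.7333.
        SD[R] = 1.9322.
Step 4: R = E[R], so z = 0 with no continuity correction.
Step 5: Two-sided p-value via normal approximation = 2*(1 - Phi(|z|)) = 1.000000.
Step 6: alpha = 0.1. fail to reject H0.

R = 9, z = 0.0000, p = 1.000000, fail to reject H0.


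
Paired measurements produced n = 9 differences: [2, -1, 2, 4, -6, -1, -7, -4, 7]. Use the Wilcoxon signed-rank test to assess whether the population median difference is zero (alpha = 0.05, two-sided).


Step 1: Drop any zero differences (none here) and take |d_i|.
|d| = [2, 1, 2, 4, 6, 1, 7, 4, 7]
Step 2: Midrank |d_i| (ties get averaged ranks).
ranks: |2|->3.5, |1|->1.5, |2|->3.5, |4|->5.5, |6|->7, |1|->1.5, |7|->8.5, |4|->5.5, |7|->8.5
Step 3: Attach original signs; sum ranks with positive sign and with negative sign.
W+ = 3.5 + 3.5 + 5.5 + 8.5 = 21
W- = 1.5 + 7 + 1.5 + 8.5 + 5.5 = 24
(Check: W+ + W- = 45 should equal n(n+1)/2 = 45.)
Step 4: Test statistic W = min(W+, W-) = 21.
Step 5: Ties in |d|, so use the tie-corrected normal approximation.
        E[W] = n(n+1)/4 = 9*10/4 = 22.5.
        Tie groups: |d|=1 (t=2), |d|=2 (t=2), |d|=4 (t=2), |d|=7 (t=2); sum(t^3 - t) = 24.
        Var[W] = n(n+1)(2n+1)/24 - sum(t^3-t)/48 = 1710/24 - 24/48 = 70.75.
        z = (W - E[W]) / sqrt(Var[W]) = (21 - 22.5) / 8.4113 = -0.1783.
        Two-sided p = 2*Phi(z) = 0.858463.
Step 6: alpha = 0.05. fail to reject H0.

W+ = 21, W- = 24, W = min = 21, p = 0.858463, fail to reject H0.


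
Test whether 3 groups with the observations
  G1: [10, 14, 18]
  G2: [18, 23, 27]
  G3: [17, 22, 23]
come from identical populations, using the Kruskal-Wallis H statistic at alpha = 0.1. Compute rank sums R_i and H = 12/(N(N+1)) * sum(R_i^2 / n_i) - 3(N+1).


Step 1: Combine all N = 9 observations and assign midranks.
sorted (value, group, rank): (10,G1,1), (14,G1,2), (17,G3,3), (18,G1,4.5), (18,G2,4.5), (22,G3,6), (23,G2,7.5), (23,G3,7.5), (27,G2,9)
Step 2: Sum ranks within each group.
R_1 = 7.5 (n_1 = 3)
R_2 = 21 (n_2 = 3)
R_3 = 16.5 (n_3 = 3)
Step 3: H = 12/(N(N+1)) * sum(R_i^2/n_i) - 3(N+1)
     = 12/(9*10) * (7.5^2/3 + 21^2/3 + 16.5^2/3) - 3*10
     = 0.133333 * 256.5 - 30
     = 4.200000.
Step 4: Ties present; correction factor C = 1 - 12/(9^3 - 9) = 0.983333. Corrected H = 4.200000 / 0.983333 = 4.271186.
Step 5: Under H0, H ~ chi^2(2); p-value = 0.118174.
Step 6: alpha = 0.1. fail to reject H0.

H = 4.2712, df = 2, p = 0.118174, fail to reject H0.


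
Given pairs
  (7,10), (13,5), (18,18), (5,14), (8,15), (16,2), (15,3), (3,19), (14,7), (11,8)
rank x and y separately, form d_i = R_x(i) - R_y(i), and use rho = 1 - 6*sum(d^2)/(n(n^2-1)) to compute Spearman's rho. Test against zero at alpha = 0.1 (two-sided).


Step 1: Rank x and y separately (midranks; no ties here).
rank(x): 7->3, 13->6, 18->10, 5->2, 8->4, 16->9, 15->8, 3->1, 14->7, 11->5
rank(y): 10->6, 5->3, 18->9, 14->7, 15->8, 2->1, 3->2, 19->10, 7->4, 8->5
Step 2: d_i = R_x(i) - R_y(i); compute d_i^2.
  (3-6)^2=9, (6-3)^2=9, (10-9)^2=1, (2-7)^2=25, (4-8)^2=16, (9-1)^2=64, (8-2)^2=36, (1-10)^2=81, (7-4)^2=9, (5-5)^2=0
sum(d^2) = 250.
Step 3: rho = 1 - 6*250 / (10*(10^2 - 1)) = 1 - 1500/990 = -0.515152.
Step 4: Under H0, t = rho * sqrt((n-2)/(1-rho^2)) = -1.7000 ~ t(8).
Step 5: Two-sided p-value from the t-distribution with 8 df = 0.127553.
Step 6: alpha = 0.1. fail to reject H0.

rho = -0.5152, p = 0.127553, fail to reject H0 at alpha = 0.1.


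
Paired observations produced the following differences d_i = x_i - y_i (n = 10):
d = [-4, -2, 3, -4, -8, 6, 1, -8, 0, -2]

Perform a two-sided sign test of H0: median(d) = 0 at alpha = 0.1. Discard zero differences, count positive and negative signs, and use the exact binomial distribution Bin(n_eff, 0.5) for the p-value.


Step 1: Discard zero differences. Original n = 10; n_eff = number of nonzero differences = 9.
Nonzero differences (with sign): -4, -2, +3, -4, -8, +6, +1, -8, -2
Step 2: Count signs: positive = 3, negative = 6.
Step 3: Under H0: P(positive) = 0.5, so the number of positives S ~ Bin(9, 0.5).
Step 4: Two-sided exact p-value = sum of Bin(9,0.5) probabilities at or below the observed probability = 0.507812.
Step 5: alpha = 0.1. fail to reject H0.

n_eff = 9, pos = 3, neg = 6, p = 0.507812, fail to reject H0.


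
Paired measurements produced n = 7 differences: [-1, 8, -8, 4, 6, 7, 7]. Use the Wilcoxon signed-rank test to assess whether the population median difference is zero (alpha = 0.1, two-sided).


Step 1: Drop any zero differences (none here) and take |d_i|.
|d| = [1, 8, 8, 4, 6, 7, 7]
Step 2: Midrank |d_i| (ties get averaged ranks).
ranks: |1|->1, |8|->6.5, |8|->6.5, |4|->2, |6|->3, |7|->4.5, |7|->4.5
Step 3: Attach original signs; sum ranks with positive sign and with negative sign.
W+ = 6.5 + 2 + 3 + 4.5 + 4.5 = 20.5
W- = 1 + 6.5 = 7.5
(Check: W+ + W- = 28 should equal n(n+1)/2 = 28.)
Step 4: Test statistic W = min(W+, W-) = 7.5.
Step 5: Ties in |d|, so use the tie-corrected normal approximation.
        E[W] = n(n+1)/4 = 7*8/4 = 14.
        Tie groups: |d|=7 (t=2), |d|=8 (t=2); sum(t^3 - t) = 12.
        Var[W] = n(n+1)(2n+1)/24 - sum(t^3-t)/48 = 840/24 - 12/48 = 34.75.
        z = (W - E[W]) / sqrt(Var[W]) = (7.5 - 14) / 5.8949 = -1.1026.
        Two-sided p = 2*Phi(z) = 0.270181.
Step 6: alpha = 0.1. fail to reject H0.

W+ = 20.5, W- = 7.5, W = min = 7.5, p = 0.270181, fail to reject H0.


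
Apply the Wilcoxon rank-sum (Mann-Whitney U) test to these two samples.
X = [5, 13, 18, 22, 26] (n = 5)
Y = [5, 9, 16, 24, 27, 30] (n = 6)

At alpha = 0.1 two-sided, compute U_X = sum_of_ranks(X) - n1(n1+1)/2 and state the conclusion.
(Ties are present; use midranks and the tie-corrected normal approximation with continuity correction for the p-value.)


Step 1: Combine and sort all 11 observations; assign midranks.
sorted (value, group): (5,X), (5,Y), (9,Y), (13,X), (16,Y), (18,X), (22,X), (24,Y), (26,X), (27,Y), (30,Y)
ranks: 5->1.5, 5->1.5, 9->3, 13->4, 16->5, 18->6, 22->7, 24->8, 26->9, 27->10, 30->11
Step 2: Rank sum for X: R1 = 1.5 + 4 + 6 + 7 + 9 = 27.5.
Step 3: U_X = R1 - n1(n1+1)/2 = 27.5 - 5*6/2 = 27.5 - 15 = 12.5.
       U_Y = n1*n2 - U_X = 30 - 12.5 = 17.5.
Step 4: Ties are present, so use the tie-corrected normal approximation (with continuity correction) for the p-value.
Step 5: p-value = 0.714379; compare to alpha = 0.1. fail to reject H0.

U_X = 12.5, p = 0.714379, fail to reject H0 at alpha = 0.1.


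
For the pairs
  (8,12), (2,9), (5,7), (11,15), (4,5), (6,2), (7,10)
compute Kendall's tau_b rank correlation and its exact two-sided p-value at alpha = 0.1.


Step 1: Enumerate the 21 unordered pairs (i,j) with i<j and classify each by sign(x_j-x_i) * sign(y_j-y_i).
  (1,2):dx=-6,dy=-3->C; (1,3):dx=-3,dy=-5->C; (1,4):dx=+3,dy=+3->C; (1,5):dx=-4,dy=-7->C
  (1,6):dx=-2,dy=-10->C; (1,7):dx=-1,dy=-2->C; (2,3):dx=+3,dy=-2->D; (2,4):dx=+9,dy=+6->C
  (2,5):dx=+2,dy=-4->D; (2,6):dx=+4,dy=-7->D; (2,7):dx=+5,dy=+1->C; (3,4):dx=+6,dy=+8->C
  (3,5):dx=-1,dy=-2->C; (3,6):dx=+1,dy=-5->D; (3,7):dx=+2,dy=+3->C; (4,5):dx=-7,dy=-10->C
  (4,6):dx=-5,dy=-13->C; (4,7):dx=-4,dy=-5->C; (5,6):dx=+2,dy=-3->D; (5,7):dx=+3,dy=+5->C
  (6,7):dx=+1,dy=+8->C
Step 2: C = 16, D = 5, total pairs = 21.
Step 3: tau = (C - D)/(n(n-1)/2) = (16 - 5)/21 = 0.523810.
Step 4: Exact two-sided p-value (enumerate n! = 5040 permutations of y under H0): p = 0.136111.
Step 5: alpha = 0.1. fail to reject H0.

tau_b = 0.5238 (C=16, D=5), p = 0.136111, fail to reject H0.


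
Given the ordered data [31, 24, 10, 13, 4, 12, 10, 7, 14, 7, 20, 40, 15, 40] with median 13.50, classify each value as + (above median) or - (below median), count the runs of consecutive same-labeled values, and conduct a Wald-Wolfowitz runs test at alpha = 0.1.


Step 1: Compute median = 13.50; label A = above, B = below.
Labels in order: AABBBBBBABAAAA  (n_A = 7, n_B = 7)
Step 2: Count runs R = 5.
Step 3: Under H0 (random ordering), E[R] = 2*n_A*n_B/(n_A+n_B) + 1 = 2*7*7/14 + 1 = 8.0000.
        Var[R] = 2*n_A*n_B*(2*n_A*n_B - n_A - n_B) / ((n_A+n_B)^2 * (n_A+n_B-1)) = 8232/2548 = 3.2308.
        SD[R] = 1.7974.
Step 4: Continuity-corrected z = (R + 0.5 - E[R]) / SD[R] = (5 + 0.5 - 8.0000) / 1.7974 = -1.3909.
Step 5: Two-sided p-value via normal approximation = 2*(1 - Phi(|z|)) = 0.164264.
Step 6: alpha = 0.1. fail to reject H0.

R = 5, z = -1.3909, p = 0.164264, fail to reject H0.


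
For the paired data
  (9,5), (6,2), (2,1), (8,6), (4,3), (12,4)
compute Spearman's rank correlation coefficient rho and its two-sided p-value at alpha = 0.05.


Step 1: Rank x and y separately (midranks; no ties here).
rank(x): 9->5, 6->3, 2->1, 8->4, 4->2, 12->6
rank(y): 5->5, 2->2, 1->1, 6->6, 3->3, 4->4
Step 2: d_i = R_x(i) - R_y(i); compute d_i^2.
  (5-5)^2=0, (3-2)^2=1, (1-1)^2=0, (4-6)^2=4, (2-3)^2=1, (6-4)^2=4
sum(d^2) = 10.
Step 3: rho = 1 - 6*10 / (6*(6^2 - 1)) = 1 - 60/210 = 0.714286.
Step 4: Under H0, t = rho * sqrt((n-2)/(1-rho^2)) = 2.0412 ~ t(4).
Step 5: Two-sided p-value from the t-distribution with 4 df = 0.110787.
Step 6: alpha = 0.05. fail to reject H0.

rho = 0.7143, p = 0.110787, fail to reject H0 at alpha = 0.05.


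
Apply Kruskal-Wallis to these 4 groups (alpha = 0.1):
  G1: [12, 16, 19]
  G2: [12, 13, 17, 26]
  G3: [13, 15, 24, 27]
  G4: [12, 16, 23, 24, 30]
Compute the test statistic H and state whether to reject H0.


Step 1: Combine all N = 16 observations and assign midranks.
sorted (value, group, rank): (12,G1,2), (12,G2,2), (12,G4,2), (13,G2,4.5), (13,G3,4.5), (15,G3,6), (16,G1,7.5), (16,G4,7.5), (17,G2,9), (19,G1,10), (23,G4,11), (24,G3,12.5), (24,G4,12.5), (26,G2,14), (27,G3,15), (30,G4,16)
Step 2: Sum ranks within each group.
R_1 = 19.5 (n_1 = 3)
R_2 = 29.5 (n_2 = 4)
R_3 = 38 (n_3 = 4)
R_4 = 49 (n_4 = 5)
Step 3: H = 12/(N(N+1)) * sum(R_i^2/n_i) - 3(N+1)
     = 12/(16*17) * (19.5^2/3 + 29.5^2/4 + 38^2/4 + 49^2/5) - 3*17
     = 0.044118 * 1185.51 - 51
     = 1.302022.
Step 4: Ties present; correction factor C = 1 - 42/(16^3 - 16) = 0.989706. Corrected H = 1.302022 / 0.989706 = 1.315565.
Step 5: Under H0, H ~ chi^2(3); p-value = 0.725440.
Step 6: alpha = 0.1. fail to reject H0.

H = 1.3156, df = 3, p = 0.725440, fail to reject H0.


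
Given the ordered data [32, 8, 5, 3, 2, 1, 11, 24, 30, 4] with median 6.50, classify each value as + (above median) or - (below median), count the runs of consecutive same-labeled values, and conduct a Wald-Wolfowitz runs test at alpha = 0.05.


Step 1: Compute median = 6.50; label A = above, B = below.
Labels in order: AABBBBAAAB  (n_A = 5, n_B = 5)
Step 2: Count runs R = 4.
Step 3: Under H0 (random ordering), E[R] = 2*n_A*n_B/(n_A+n_B) + 1 = 2*5*5/10 + 1 = 6.0000.
        Var[R] = 2*n_A*n_B*(2*n_A*n_B - n_A - n_B) / ((n_A+n_B)^2 * (n_A+n_B-1)) = 2000/900 = 2.2222.
        SD[R] = 1.4907.
Step 4: Continuity-corrected z = (R + 0.5 - E[R]) / SD[R] = (4 + 0.5 - 6.0000) / 1.4907 = -1.0062.
Step 5: Two-sided p-value via normal approximation = 2*(1 - Phi(|z|)) = 0.314305.
Step 6: alpha = 0.05. fail to reject H0.

R = 4, z = -1.0062, p = 0.314305, fail to reject H0.


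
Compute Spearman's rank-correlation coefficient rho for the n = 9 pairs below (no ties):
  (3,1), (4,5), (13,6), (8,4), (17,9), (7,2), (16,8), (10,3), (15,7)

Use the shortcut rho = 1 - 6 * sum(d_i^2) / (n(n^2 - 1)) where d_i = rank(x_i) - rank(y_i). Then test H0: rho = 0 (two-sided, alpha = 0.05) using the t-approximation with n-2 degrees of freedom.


Step 1: Rank x and y separately (midranks; no ties here).
rank(x): 3->1, 4->2, 13->6, 8->4, 17->9, 7->3, 16->8, 10->5, 15->7
rank(y): 1->1, 5->5, 6->6, 4->4, 9->9, 2->2, 8->8, 3->3, 7->7
Step 2: d_i = R_x(i) - R_y(i); compute d_i^2.
  (1-1)^2=0, (2-5)^2=9, (6-6)^2=0, (4-4)^2=0, (9-9)^2=0, (3-2)^2=1, (8-8)^2=0, (5-3)^2=4, (7-7)^2=0
sum(d^2) = 14.
Step 3: rho = 1 - 6*14 / (9*(9^2 - 1)) = 1 - 84/720 = 0.883333.
Step 4: Under H0, t = rho * sqrt((n-2)/(1-rho^2)) = 4.9858 ~ t(7).
Step 5: Two-sided p-value from the t-distribution with 7 df = 0.001591.
Step 6: alpha = 0.05. reject H0.

rho = 0.8833, p = 0.001591, reject H0 at alpha = 0.05.


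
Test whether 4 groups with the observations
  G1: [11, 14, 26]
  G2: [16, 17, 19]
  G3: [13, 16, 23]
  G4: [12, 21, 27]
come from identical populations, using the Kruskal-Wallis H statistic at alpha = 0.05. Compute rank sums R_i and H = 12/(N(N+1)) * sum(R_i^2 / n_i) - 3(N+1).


Step 1: Combine all N = 12 observations and assign midranks.
sorted (value, group, rank): (11,G1,1), (12,G4,2), (13,G3,3), (14,G1,4), (16,G2,5.5), (16,G3,5.5), (17,G2,7), (19,G2,8), (21,G4,9), (23,G3,10), (26,G1,11), (27,G4,12)
Step 2: Sum ranks within each group.
R_1 = 16 (n_1 = 3)
R_2 = 20.5 (n_2 = 3)
R_3 = 18.5 (n_3 = 3)
R_4 = 23 (n_4 = 3)
Step 3: H = 12/(N(N+1)) * sum(R_i^2/n_i) - 3(N+1)
     = 12/(12*13) * (16^2/3 + 20.5^2/3 + 18.5^2/3 + 23^2/3) - 3*13
     = 0.076923 * 515.833 - 39
     = 0.679487.
Step 4: Ties present; correction factor C = 1 - 6/(12^3 - 12) = 0.996503. Corrected H = 0.679487 / 0.996503 = 0.681871.
Step 5: Under H0, H ~ chi^2(3); p-value = 0.877459.
Step 6: alpha = 0.05. fail to reject H0.

H = 0.6819, df = 3, p = 0.877459, fail to reject H0.


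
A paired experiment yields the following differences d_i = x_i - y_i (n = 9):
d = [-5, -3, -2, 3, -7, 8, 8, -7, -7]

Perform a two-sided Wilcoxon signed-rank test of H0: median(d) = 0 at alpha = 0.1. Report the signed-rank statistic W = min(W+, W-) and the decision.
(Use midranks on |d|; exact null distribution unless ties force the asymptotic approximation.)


Step 1: Drop any zero differences (none here) and take |d_i|.
|d| = [5, 3, 2, 3, 7, 8, 8, 7, 7]
Step 2: Midrank |d_i| (ties get averaged ranks).
ranks: |5|->4, |3|->2.5, |2|->1, |3|->2.5, |7|->6, |8|->8.5, |8|->8.5, |7|->6, |7|->6
Step 3: Attach original signs; sum ranks with positive sign and with negative sign.
W+ = 2.5 + 8.5 + 8.5 = 19.5
W- = 4 + 2.5 + 1 + 6 + 6 + 6 = 25.5
(Check: W+ + W- = 45 should equal n(n+1)/2 = 45.)
Step 4: Test statistic W = min(W+, W-) = 19.5.
Step 5: Ties in |d|, so use the tie-corrected normal approximation.
        E[W] = n(n+1)/4 = 9*10/4 = 22.5.
        Tie groups: |d|=3 (t=2), |d|=7 (t=3), |d|=8 (t=2); sum(t^3 - t) = 36.
        Var[W] = n(n+1)(2n+1)/24 - sum(t^3-t)/48 = 1710/24 - 36/48 = 70.5.
        z = (W - E[W]) / sqrt(Var[W]) = (19.5 - 22.5) / 8.3964 = -0.3573.
        Two-sided p = 2*Phi(z) = 0.720871.
Step 6: alpha = 0.1. fail to reject H0.

W+ = 19.5, W- = 25.5, W = min = 19.5, p = 0.720871, fail to reject H0.


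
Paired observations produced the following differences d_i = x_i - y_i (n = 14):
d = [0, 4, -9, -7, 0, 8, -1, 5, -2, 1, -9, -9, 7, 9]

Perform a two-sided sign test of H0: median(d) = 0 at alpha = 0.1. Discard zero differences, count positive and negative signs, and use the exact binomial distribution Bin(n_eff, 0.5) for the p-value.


Step 1: Discard zero differences. Original n = 14; n_eff = number of nonzero differences = 12.
Nonzero differences (with sign): +4, -9, -7, +8, -1, +5, -2, +1, -9, -9, +7, +9
Step 2: Count signs: positive = 6, negative = 6.
Step 3: Under H0: P(positive) = 0.5, so the number of positives S ~ Bin(12, 0.5).
Step 4: Two-sided exact p-value = sum of Bin(12,0.5) probabilities at or below the observed probability = 1.000000.
Step 5: alpha = 0.1. fail to reject H0.

n_eff = 12, pos = 6, neg = 6, p = 1.000000, fail to reject H0.


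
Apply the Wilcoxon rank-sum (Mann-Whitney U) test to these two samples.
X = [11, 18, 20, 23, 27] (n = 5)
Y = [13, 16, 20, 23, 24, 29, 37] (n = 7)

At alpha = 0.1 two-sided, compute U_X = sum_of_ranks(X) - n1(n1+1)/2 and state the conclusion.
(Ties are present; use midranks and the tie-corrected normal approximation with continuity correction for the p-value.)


Step 1: Combine and sort all 12 observations; assign midranks.
sorted (value, group): (11,X), (13,Y), (16,Y), (18,X), (20,X), (20,Y), (23,X), (23,Y), (24,Y), (27,X), (29,Y), (37,Y)
ranks: 11->1, 13->2, 16->3, 18->4, 20->5.5, 20->5.5, 23->7.5, 23->7.5, 24->9, 27->10, 29->11, 37->12
Step 2: Rank sum for X: R1 = 1 + 4 + 5.5 + 7.5 + 10 = 28.
Step 3: U_X = R1 - n1(n1+1)/2 = 28 - 5*6/2 = 28 - 15 = 13.
       U_Y = n1*n2 - U_X = 35 - 13 = 22.
Step 4: Ties are present, so use the tie-corrected normal approximation (with continuity correction) for the p-value.
Step 5: p-value = 0.514478; compare to alpha = 0.1. fail to reject H0.

U_X = 13, p = 0.514478, fail to reject H0 at alpha = 0.1.


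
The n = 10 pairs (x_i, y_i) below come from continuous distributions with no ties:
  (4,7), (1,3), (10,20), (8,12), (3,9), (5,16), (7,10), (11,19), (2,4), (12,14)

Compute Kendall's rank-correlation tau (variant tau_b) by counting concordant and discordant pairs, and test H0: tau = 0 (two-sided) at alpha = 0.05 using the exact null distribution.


Step 1: Enumerate the 45 unordered pairs (i,j) with i<j and classify each by sign(x_j-x_i) * sign(y_j-y_i).
  (1,2):dx=-3,dy=-4->C; (1,3):dx=+6,dy=+13->C; (1,4):dx=+4,dy=+5->C; (1,5):dx=-1,dy=+2->D
  (1,6):dx=+1,dy=+9->C; (1,7):dx=+3,dy=+3->C; (1,8):dx=+7,dy=+12->C; (1,9):dx=-2,dy=-3->C
  (1,10):dx=+8,dy=+7->C; (2,3):dx=+9,dy=+17->C; (2,4):dx=+7,dy=+9->C; (2,5):dx=+2,dy=+6->C
  (2,6):dx=+4,dy=+13->C; (2,7):dx=+6,dy=+7->C; (2,8):dx=+10,dy=+16->C; (2,9):dx=+1,dy=+1->C
  (2,10):dx=+11,dy=+11->C; (3,4):dx=-2,dy=-8->C; (3,5):dx=-7,dy=-11->C; (3,6):dx=-5,dy=-4->C
  (3,7):dx=-3,dy=-10->C; (3,8):dx=+1,dy=-1->D; (3,9):dx=-8,dy=-16->C; (3,10):dx=+2,dy=-6->D
  (4,5):dx=-5,dy=-3->C; (4,6):dx=-3,dy=+4->D; (4,7):dx=-1,dy=-2->C; (4,8):dx=+3,dy=+7->C
  (4,9):dx=-6,dy=-8->C; (4,10):dx=+4,dy=+2->C; (5,6):dx=+2,dy=+7->C; (5,7):dx=+4,dy=+1->C
  (5,8):dx=+8,dy=+10->C; (5,9):dx=-1,dy=-5->C; (5,10):dx=+9,dy=+5->C; (6,7):dx=+2,dy=-6->D
  (6,8):dx=+6,dy=+3->C; (6,9):dx=-3,dy=-12->C; (6,10):dx=+7,dy=-2->D; (7,8):dx=+4,dy=+9->C
  (7,9):dx=-5,dy=-6->C; (7,10):dx=+5,dy=+4->C; (8,9):dx=-9,dy=-15->C; (8,10):dx=+1,dy=-5->D
  (9,10):dx=+10,dy=+10->C
Step 2: C = 38, D = 7, total pairs = 45.
Step 3: tau = (C - D)/(n(n-1)/2) = (38 - 7)/45 = 0.688889.
Step 4: Exact two-sided p-value (enumerate n! = 3628800 permutations of y under H0): p = 0.004687.
Step 5: alpha = 0.05. reject H0.

tau_b = 0.6889 (C=38, D=7), p = 0.004687, reject H0.


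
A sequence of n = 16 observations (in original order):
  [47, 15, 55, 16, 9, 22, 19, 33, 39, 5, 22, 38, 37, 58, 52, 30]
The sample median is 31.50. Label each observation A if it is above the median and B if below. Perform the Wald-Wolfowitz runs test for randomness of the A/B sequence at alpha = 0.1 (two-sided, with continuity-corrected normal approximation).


Step 1: Compute median = 31.50; label A = above, B = below.
Labels in order: ABABBBBAABBAAAAB  (n_A = 8, n_B = 8)
Step 2: Count runs R = 8.
Step 3: Under H0 (random ordering), E[R] = 2*n_A*n_B/(n_A+n_B) + 1 = 2*8*8/16 + 1 = 9.0000.
        Var[R] = 2*n_A*n_B*(2*n_A*n_B - n_A - n_B) / ((n_A+n_B)^2 * (n_A+n_B-1)) = 14336/3840 = 3.7333.
        SD[R] = 1.9322.
Step 4: Continuity-corrected z = (R + 0.5 - E[R]) / SD[R] = (8 + 0.5 - 9.0000) / 1.9322 = -0.2588.
Step 5: Two-sided p-value via normal approximation = 2*(1 - Phi(|z|)) = 0.795809.
Step 6: alpha = 0.1. fail to reject H0.

R = 8, z = -0.2588, p = 0.795809, fail to reject H0.


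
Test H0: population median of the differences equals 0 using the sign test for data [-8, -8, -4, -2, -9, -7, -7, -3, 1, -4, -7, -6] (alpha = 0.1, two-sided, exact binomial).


Step 1: Discard zero differences. Original n = 12; n_eff = number of nonzero differences = 12.
Nonzero differences (with sign): -8, -8, -4, -2, -9, -7, -7, -3, +1, -4, -7, -6
Step 2: Count signs: positive = 1, negative = 11.
Step 3: Under H0: P(positive) = 0.5, so the number of positives S ~ Bin(12, 0.5).
Step 4: Two-sided exact p-value = sum of Bin(12,0.5) probabilities at or below the observed probability = 0.006348.
Step 5: alpha = 0.1. reject H0.

n_eff = 12, pos = 1, neg = 11, p = 0.006348, reject H0.


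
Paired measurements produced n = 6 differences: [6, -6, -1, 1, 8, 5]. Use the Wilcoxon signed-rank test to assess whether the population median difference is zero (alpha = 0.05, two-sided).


Step 1: Drop any zero differences (none here) and take |d_i|.
|d| = [6, 6, 1, 1, 8, 5]
Step 2: Midrank |d_i| (ties get averaged ranks).
ranks: |6|->4.5, |6|->4.5, |1|->1.5, |1|->1.5, |8|->6, |5|->3
Step 3: Attach original signs; sum ranks with positive sign and with negative sign.
W+ = 4.5 + 1.5 + 6 + 3 = 15
W- = 4.5 + 1.5 = 6
(Check: W+ + W- = 21 should equal n(n+1)/2 = 21.)
Step 4: Test statistic W = min(W+, W-) = 6.
Step 5: Ties in |d|, so use the tie-corrected normal approximation.
        E[W] = n(n+1)/4 = 6*7/4 = 10.5.
        Tie groups: |d|=1 (t=2), |d|=6 (t=2); sum(t^3 - t) = 12.
        Var[W] = n(n+1)(2n+1)/24 - sum(t^3-t)/48 = 546/24 - 12/48 = 22.5.
        z = (W - E[W]) / sqrt(Var[W]) = (6 - 10.5) / 4.7434 = -0.9487.
        Two-sided p = 2*Phi(z) = 0.342782.
Step 6: alpha = 0.05. fail to reject H0.

W+ = 15, W- = 6, W = min = 6, p = 0.342782, fail to reject H0.


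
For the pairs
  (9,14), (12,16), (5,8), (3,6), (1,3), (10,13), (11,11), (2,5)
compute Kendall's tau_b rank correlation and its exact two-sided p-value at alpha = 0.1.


Step 1: Enumerate the 28 unordered pairs (i,j) with i<j and classify each by sign(x_j-x_i) * sign(y_j-y_i).
  (1,2):dx=+3,dy=+2->C; (1,3):dx=-4,dy=-6->C; (1,4):dx=-6,dy=-8->C; (1,5):dx=-8,dy=-11->C
  (1,6):dx=+1,dy=-1->D; (1,7):dx=+2,dy=-3->D; (1,8):dx=-7,dy=-9->C; (2,3):dx=-7,dy=-8->C
  (2,4):dx=-9,dy=-10->C; (2,5):dx=-11,dy=-13->C; (2,6):dx=-2,dy=-3->C; (2,7):dx=-1,dy=-5->C
  (2,8):dx=-10,dy=-11->C; (3,4):dx=-2,dy=-2->C; (3,5):dx=-4,dy=-5->C; (3,6):dx=+5,dy=+5->C
  (3,7):dx=+6,dy=+3->C; (3,8):dx=-3,dy=-3->C; (4,5):dx=-2,dy=-3->C; (4,6):dx=+7,dy=+7->C
  (4,7):dx=+8,dy=+5->C; (4,8):dx=-1,dy=-1->C; (5,6):dx=+9,dy=+10->C; (5,7):dx=+10,dy=+8->C
  (5,8):dx=+1,dy=+2->C; (6,7):dx=+1,dy=-2->D; (6,8):dx=-8,dy=-8->C; (7,8):dx=-9,dy=-6->C
Step 2: C = 25, D = 3, total pairs = 28.
Step 3: tau = (C - D)/(n(n-1)/2) = (25 - 3)/28 = 0.785714.
Step 4: Exact two-sided p-value (enumerate n! = 40320 permutations of y under H0): p = 0.005506.
Step 5: alpha = 0.1. reject H0.

tau_b = 0.7857 (C=25, D=3), p = 0.005506, reject H0.


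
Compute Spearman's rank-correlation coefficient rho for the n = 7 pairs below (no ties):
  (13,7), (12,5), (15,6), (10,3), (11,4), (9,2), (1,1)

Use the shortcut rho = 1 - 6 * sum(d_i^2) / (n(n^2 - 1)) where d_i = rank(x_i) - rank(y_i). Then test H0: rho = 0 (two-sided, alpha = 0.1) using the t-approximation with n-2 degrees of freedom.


Step 1: Rank x and y separately (midranks; no ties here).
rank(x): 13->6, 12->5, 15->7, 10->3, 11->4, 9->2, 1->1
rank(y): 7->7, 5->5, 6->6, 3->3, 4->4, 2->2, 1->1
Step 2: d_i = R_x(i) - R_y(i); compute d_i^2.
  (6-7)^2=1, (5-5)^2=0, (7-6)^2=1, (3-3)^2=0, (4-4)^2=0, (2-2)^2=0, (1-1)^2=0
sum(d^2) = 2.
Step 3: rho = 1 - 6*2 / (7*(7^2 - 1)) = 1 - 12/336 = 0.964286.
Step 4: Under H0, t = rho * sqrt((n-2)/(1-rho^2)) = 8.1408 ~ t(5).
Step 5: Two-sided p-value from the t-distribution with 5 df = 0.000454.
Step 6: alpha = 0.1. reject H0.

rho = 0.9643, p = 0.000454, reject H0 at alpha = 0.1.


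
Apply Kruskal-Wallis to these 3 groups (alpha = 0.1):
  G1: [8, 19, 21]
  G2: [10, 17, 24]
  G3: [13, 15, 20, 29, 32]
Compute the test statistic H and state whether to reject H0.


Step 1: Combine all N = 11 observations and assign midranks.
sorted (value, group, rank): (8,G1,1), (10,G2,2), (13,G3,3), (15,G3,4), (17,G2,5), (19,G1,6), (20,G3,7), (21,G1,8), (24,G2,9), (29,G3,10), (32,G3,11)
Step 2: Sum ranks within each group.
R_1 = 15 (n_1 = 3)
R_2 = 16 (n_2 = 3)
R_3 = 35 (n_3 = 5)
Step 3: H = 12/(N(N+1)) * sum(R_i^2/n_i) - 3(N+1)
     = 12/(11*12) * (15^2/3 + 16^2/3 + 35^2/5) - 3*12
     = 0.090909 * 405.333 - 36
     = 0.848485.
Step 4: No ties, so H is used without correction.
Step 5: Under H0, H ~ chi^2(2); p-value = 0.654265.
Step 6: alpha = 0.1. fail to reject H0.

H = 0.8485, df = 2, p = 0.654265, fail to reject H0.
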